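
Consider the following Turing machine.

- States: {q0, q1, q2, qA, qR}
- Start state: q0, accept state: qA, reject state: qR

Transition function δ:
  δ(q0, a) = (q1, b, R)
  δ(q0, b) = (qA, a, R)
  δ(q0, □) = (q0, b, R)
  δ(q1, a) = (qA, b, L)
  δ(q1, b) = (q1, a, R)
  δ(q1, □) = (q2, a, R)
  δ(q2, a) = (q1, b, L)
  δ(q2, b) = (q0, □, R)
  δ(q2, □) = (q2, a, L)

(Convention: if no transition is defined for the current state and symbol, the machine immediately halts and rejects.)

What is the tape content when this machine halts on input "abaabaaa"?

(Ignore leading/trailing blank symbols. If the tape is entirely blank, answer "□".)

Execution trace:
Initial: [q0]abaabaaa
Step 1: δ(q0, a) = (q1, b, R) → b[q1]baabaaa
Step 2: δ(q1, b) = (q1, a, R) → ba[q1]aabaaa
Step 3: δ(q1, a) = (qA, b, L) → b[qA]ababaaa

The machine reaches the accept state qA and halts.

Final tape (ignoring leading/trailing blanks): bababaaa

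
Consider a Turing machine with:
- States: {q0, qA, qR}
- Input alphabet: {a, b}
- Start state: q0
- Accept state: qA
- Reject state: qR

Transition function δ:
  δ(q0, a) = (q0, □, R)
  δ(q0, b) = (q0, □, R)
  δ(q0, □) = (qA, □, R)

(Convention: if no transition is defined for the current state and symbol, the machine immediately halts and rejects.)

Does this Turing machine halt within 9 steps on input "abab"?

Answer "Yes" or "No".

Execution trace:
Initial: [q0]abab
Step 1: δ(q0, a) = (q0, □, R) → □[q0]bab
Step 2: δ(q0, b) = (q0, □, R) → □□[q0]ab
Step 3: δ(q0, a) = (q0, □, R) → □□□[q0]b
Step 4: δ(q0, b) = (q0, □, R) → □□□□[q0]□
Step 5: δ(q0, □) = (qA, □, R) → □□□□□[qA]□

The machine reaches the accept state qA and halts.
The machine halted after 5 steps (within the 9-step bound).

Answer: Yes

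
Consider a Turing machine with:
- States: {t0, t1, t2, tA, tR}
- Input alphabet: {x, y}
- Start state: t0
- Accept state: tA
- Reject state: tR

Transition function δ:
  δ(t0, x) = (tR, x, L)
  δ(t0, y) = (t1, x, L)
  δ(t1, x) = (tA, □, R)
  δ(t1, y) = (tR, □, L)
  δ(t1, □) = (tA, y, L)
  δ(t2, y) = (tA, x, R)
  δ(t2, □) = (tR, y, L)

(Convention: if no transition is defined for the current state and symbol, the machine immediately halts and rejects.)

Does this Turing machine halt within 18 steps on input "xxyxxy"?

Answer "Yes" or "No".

Execution trace:
Initial: [t0]xxyxxy
Step 1: δ(t0, x) = (tR, x, L) → [tR]□xxyxxy

The machine reaches the reject state tR and halts.
The machine halted after 1 step (within the 18-step bound).

Answer: Yes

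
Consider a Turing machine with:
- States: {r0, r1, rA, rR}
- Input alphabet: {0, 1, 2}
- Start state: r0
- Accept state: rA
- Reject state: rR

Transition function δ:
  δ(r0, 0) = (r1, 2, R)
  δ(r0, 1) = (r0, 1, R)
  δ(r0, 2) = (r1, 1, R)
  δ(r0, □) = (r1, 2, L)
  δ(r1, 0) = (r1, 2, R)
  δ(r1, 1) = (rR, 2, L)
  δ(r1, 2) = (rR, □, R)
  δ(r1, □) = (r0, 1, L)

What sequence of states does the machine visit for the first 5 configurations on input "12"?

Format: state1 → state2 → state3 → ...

Execution trace:
Initial: [r0]12
Step 1: δ(r0, 1) = (r0, 1, R) → 1[r0]2
Step 2: δ(r0, 2) = (r1, 1, R) → 11[r1]□
Step 3: δ(r1, □) = (r0, 1, L) → 1[r0]11
Step 4: δ(r0, 1) = (r0, 1, R) → 11[r0]1

State sequence: r0 → r0 → r1 → r0 → r0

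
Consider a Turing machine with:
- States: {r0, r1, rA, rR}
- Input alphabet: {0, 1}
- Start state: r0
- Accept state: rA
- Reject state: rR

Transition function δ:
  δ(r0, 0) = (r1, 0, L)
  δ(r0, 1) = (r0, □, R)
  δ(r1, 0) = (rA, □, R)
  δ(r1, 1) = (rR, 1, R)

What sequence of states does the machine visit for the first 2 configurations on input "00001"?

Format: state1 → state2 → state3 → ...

Execution trace:
Initial: [r0]00001
Step 1: δ(r0, 0) = (r1, 0, L) → [r1]□00001

No transition is defined for δ(r1, □). By convention the machine halts and rejects.

State sequence: r0 → r1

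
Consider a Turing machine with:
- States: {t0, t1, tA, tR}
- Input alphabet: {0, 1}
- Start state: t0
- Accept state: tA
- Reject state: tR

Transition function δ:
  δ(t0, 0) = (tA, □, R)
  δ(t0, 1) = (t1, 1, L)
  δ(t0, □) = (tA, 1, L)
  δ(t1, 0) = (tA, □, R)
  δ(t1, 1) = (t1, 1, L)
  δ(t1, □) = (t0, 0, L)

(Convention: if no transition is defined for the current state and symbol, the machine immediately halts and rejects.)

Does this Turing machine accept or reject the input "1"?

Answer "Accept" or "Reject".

Execution trace:
Initial: [t0]1
Step 1: δ(t0, 1) = (t1, 1, L) → [t1]□1
Step 2: δ(t1, □) = (t0, 0, L) → [t0]□01
Step 3: δ(t0, □) = (tA, 1, L) → [tA]□101

The machine reaches the accept state tA and halts.

Answer: Accept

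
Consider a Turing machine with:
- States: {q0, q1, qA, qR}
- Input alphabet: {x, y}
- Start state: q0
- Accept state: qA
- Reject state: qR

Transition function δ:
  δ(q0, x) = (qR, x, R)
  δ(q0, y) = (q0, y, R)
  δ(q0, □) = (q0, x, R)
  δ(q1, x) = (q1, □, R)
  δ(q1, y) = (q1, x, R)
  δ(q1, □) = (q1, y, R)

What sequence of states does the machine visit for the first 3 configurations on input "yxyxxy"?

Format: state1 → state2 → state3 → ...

Execution trace:
Initial: [q0]yxyxxy
Step 1: δ(q0, y) = (q0, y, R) → y[q0]xyxxy
Step 2: δ(q0, x) = (qR, x, R) → yx[qR]yxxy

The machine reaches the reject state qR and halts.

State sequence: q0 → q0 → qR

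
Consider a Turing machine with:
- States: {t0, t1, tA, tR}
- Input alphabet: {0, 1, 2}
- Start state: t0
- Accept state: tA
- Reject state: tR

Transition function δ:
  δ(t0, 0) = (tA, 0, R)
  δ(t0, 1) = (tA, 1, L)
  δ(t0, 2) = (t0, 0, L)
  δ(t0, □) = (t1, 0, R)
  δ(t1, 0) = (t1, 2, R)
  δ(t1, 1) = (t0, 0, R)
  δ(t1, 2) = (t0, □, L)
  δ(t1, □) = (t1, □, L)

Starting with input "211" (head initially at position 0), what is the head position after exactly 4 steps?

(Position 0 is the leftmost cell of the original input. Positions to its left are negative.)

Execution trace (head position shown):
Step 0: [t0]211  (head at position 0)
Step 1: move left → [t0]□011  (head at position -1)
Step 2: move right → 0[t1]011  (head at position 0)
Step 3: move right → 02[t1]11  (head at position 1)
Step 4: move right → 020[t0]1  (head at position 2)

After 4 steps, the head is at position 2.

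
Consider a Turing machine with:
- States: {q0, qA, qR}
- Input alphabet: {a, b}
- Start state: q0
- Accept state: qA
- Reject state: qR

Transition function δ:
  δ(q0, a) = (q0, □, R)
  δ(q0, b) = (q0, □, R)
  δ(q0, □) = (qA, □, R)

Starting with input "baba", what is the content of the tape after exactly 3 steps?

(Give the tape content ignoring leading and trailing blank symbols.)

Execution trace:
Initial: [q0]baba
Step 1: δ(q0, b) = (q0, □, R) → □[q0]aba
Step 2: δ(q0, a) = (q0, □, R) → □□[q0]ba
Step 3: δ(q0, b) = (q0, □, R) → □□□[q0]a

After 3 steps, the tape (ignoring leading/trailing blanks) is: a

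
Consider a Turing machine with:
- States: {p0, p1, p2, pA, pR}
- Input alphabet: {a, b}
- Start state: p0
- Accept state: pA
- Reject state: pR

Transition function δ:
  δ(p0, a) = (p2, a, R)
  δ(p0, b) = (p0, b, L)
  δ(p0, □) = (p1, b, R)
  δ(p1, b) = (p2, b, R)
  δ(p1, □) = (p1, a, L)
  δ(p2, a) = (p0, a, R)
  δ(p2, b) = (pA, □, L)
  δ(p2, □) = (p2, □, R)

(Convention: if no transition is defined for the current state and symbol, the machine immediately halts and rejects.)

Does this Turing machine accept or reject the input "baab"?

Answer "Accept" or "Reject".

Execution trace:
Initial: [p0]baab
Step 1: δ(p0, b) = (p0, b, L) → [p0]□baab
Step 2: δ(p0, □) = (p1, b, R) → b[p1]baab
Step 3: δ(p1, b) = (p2, b, R) → bb[p2]aab
Step 4: δ(p2, a) = (p0, a, R) → bba[p0]ab
Step 5: δ(p0, a) = (p2, a, R) → bbaa[p2]b
Step 6: δ(p2, b) = (pA, □, L) → bba[pA]a□

The machine reaches the accept state pA and halts.

Answer: Accept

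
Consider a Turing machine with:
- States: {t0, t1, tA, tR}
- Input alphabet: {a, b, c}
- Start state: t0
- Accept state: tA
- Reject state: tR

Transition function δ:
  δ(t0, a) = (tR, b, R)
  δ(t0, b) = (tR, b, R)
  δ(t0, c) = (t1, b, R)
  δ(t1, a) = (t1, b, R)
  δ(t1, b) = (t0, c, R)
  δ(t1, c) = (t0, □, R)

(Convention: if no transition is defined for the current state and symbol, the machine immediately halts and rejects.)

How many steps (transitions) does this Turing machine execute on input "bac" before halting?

Execution trace:
Initial: [t0]bac
Step 1: δ(t0, b) = (tR, b, R) → b[tR]ac

The machine reaches the reject state tR and halts.

The machine executed 1 step before halting.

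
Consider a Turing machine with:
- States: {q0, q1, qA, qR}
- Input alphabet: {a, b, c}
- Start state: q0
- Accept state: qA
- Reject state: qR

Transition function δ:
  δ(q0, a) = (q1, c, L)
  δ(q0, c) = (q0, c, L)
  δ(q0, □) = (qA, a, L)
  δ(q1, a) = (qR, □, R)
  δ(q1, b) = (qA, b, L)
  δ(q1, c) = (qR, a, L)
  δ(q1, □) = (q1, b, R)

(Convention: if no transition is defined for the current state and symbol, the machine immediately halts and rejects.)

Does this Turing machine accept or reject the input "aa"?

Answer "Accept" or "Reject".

Execution trace:
Initial: [q0]aa
Step 1: δ(q0, a) = (q1, c, L) → [q1]□ca
Step 2: δ(q1, □) = (q1, b, R) → b[q1]ca
Step 3: δ(q1, c) = (qR, a, L) → [qR]baa

The machine reaches the reject state qR and halts.

Answer: Reject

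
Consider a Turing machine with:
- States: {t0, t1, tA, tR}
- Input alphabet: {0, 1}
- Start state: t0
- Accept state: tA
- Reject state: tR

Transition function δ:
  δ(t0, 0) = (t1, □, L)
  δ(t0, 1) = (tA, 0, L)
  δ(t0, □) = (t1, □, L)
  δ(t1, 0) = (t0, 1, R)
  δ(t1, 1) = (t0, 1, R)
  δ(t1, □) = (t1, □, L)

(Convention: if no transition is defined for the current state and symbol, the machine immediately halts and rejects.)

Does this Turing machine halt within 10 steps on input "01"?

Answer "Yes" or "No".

Execution trace:
Initial: [t0]01
Step 1: δ(t0, 0) = (t1, □, L) → [t1]□□1
Step 2: δ(t1, □) = (t1, □, L) → [t1]□□□1
Step 3: δ(t1, □) = (t1, □, L) → [t1]□□□□1
Step 4: δ(t1, □) = (t1, □, L) → [t1]□□□□□1
Step 5: δ(t1, □) = (t1, □, L) → [t1]□□□□□□1
Step 6: δ(t1, □) = (t1, □, L) → [t1]□□□□□□□1
Step 7: δ(t1, □) = (t1, □, L) → [t1]□□□□□□□□1
Step 8: δ(t1, □) = (t1, □, L) → [t1]□□□□□□□□□1
Step 9: δ(t1, □) = (t1, □, L) → [t1]□□□□□□□□□□1
Step 10: δ(t1, □) = (t1, □, L) → [t1]□□□□□□□□□□□1

The machine has not reached a halting state after 10 steps.
The machine did not halt within the 10-step bound.

Answer: No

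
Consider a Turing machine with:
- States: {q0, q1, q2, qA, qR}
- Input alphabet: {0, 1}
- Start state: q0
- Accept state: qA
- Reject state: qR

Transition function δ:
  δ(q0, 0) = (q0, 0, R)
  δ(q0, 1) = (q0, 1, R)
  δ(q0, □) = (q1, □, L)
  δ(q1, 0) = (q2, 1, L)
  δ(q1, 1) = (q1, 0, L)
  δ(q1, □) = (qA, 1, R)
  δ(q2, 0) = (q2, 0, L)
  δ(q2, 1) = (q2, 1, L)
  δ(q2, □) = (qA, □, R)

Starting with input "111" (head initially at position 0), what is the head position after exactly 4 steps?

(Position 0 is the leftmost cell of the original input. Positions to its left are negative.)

Execution trace (head position shown):
Step 0: [q0]111  (head at position 0)
Step 1: move right → 1[q0]11  (head at position 1)
Step 2: move right → 11[q0]1  (head at position 2)
Step 3: move right → 111[q0]□  (head at position 3)
Step 4: move left → 11[q1]1□  (head at position 2)

After 4 steps, the head is at position 2.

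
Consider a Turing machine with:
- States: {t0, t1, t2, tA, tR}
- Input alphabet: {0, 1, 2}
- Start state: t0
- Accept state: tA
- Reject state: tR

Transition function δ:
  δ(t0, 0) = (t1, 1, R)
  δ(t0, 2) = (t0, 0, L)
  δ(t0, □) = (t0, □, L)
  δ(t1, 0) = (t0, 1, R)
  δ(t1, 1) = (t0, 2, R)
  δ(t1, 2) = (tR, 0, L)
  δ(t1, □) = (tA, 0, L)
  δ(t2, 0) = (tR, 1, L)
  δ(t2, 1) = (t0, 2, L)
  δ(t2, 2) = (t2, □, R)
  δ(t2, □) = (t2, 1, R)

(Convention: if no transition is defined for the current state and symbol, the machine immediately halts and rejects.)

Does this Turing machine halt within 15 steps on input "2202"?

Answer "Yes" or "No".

Execution trace:
Initial: [t0]2202
Step 1: δ(t0, 2) = (t0, 0, L) → [t0]□0202
Step 2: δ(t0, □) = (t0, □, L) → [t0]□□0202
Step 3: δ(t0, □) = (t0, □, L) → [t0]□□□0202
Step 4: δ(t0, □) = (t0, □, L) → [t0]□□□□0202
Step 5: δ(t0, □) = (t0, □, L) → [t0]□□□□□0202
Step 6: δ(t0, □) = (t0, □, L) → [t0]□□□□□□0202
Step 7: δ(t0, □) = (t0, □, L) → [t0]□□□□□□□0202
Step 8: δ(t0, □) = (t0, □, L) → [t0]□□□□□□□□0202
Step 9: δ(t0, □) = (t0, □, L) → [t0]□□□□□□□□□0202
Step 10: δ(t0, □) = (t0, □, L) → [t0]□□□□□□□□□□0202
Step 11: δ(t0, □) = (t0, □, L) → [t0]□□□□□□□□□□□0202
Step 12: δ(t0, □) = (t0, □, L) → [t0]□□□□□□□□□□□□0202
Step 13: δ(t0, □) = (t0, □, L) → [t0]□□□□□□□□□□□□□0202
Step 14: δ(t0, □) = (t0, □, L) → [t0]□□□□□□□□□□□□□□0202
Step 15: δ(t0, □) = (t0, □, L) → [t0]□□□□□□□□□□□□□□□0202

The machine has not reached a halting state after 15 steps.
The machine did not halt within the 15-step bound.

Answer: No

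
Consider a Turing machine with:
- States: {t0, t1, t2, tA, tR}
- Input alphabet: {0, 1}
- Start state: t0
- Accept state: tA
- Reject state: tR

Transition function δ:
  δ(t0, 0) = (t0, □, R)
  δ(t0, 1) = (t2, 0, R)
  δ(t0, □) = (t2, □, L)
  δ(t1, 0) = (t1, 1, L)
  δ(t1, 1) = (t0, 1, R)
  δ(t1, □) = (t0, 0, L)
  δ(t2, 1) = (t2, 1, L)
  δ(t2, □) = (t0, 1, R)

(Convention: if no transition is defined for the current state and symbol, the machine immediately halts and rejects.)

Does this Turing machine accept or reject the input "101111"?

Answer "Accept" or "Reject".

Execution trace:
Initial: [t0]101111
Step 1: δ(t0, 1) = (t2, 0, R) → 0[t2]01111

No transition is defined for δ(t2, 0). By convention the machine halts and rejects.

Answer: Reject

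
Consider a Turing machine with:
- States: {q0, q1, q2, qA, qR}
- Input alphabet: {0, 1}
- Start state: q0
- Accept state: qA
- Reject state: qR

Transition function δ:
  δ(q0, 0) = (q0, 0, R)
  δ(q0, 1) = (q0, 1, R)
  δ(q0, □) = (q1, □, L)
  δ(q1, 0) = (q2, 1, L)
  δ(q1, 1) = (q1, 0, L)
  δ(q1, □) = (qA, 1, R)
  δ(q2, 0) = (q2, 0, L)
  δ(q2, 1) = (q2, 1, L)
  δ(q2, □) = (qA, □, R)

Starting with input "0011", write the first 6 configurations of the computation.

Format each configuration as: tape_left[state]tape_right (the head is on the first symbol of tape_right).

Transitions applied:
Step 1: δ(q0, 0) = (q0, 0, R)
Step 2: δ(q0, 0) = (q0, 0, R)
Step 3: δ(q0, 1) = (q0, 1, R)
Step 4: δ(q0, 1) = (q0, 1, R)
Step 5: δ(q0, □) = (q1, □, L)

The first 6 configurations are:
[q0]0011 ⊢ 0[q0]011 ⊢ 00[q0]11 ⊢ 001[q0]1 ⊢ 0011[q0]□ ⊢ 001[q1]1□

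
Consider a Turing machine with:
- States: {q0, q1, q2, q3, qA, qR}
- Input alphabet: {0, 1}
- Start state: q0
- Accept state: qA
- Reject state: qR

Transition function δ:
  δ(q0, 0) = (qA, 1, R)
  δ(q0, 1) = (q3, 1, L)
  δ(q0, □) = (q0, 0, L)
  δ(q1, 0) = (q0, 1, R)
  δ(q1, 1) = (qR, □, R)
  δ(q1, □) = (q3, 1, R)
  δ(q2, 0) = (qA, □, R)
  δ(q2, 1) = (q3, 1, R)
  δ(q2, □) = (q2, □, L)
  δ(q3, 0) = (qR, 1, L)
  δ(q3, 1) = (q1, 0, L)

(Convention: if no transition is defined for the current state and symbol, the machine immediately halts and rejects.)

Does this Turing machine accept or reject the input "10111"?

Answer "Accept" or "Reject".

Execution trace:
Initial: [q0]10111
Step 1: δ(q0, 1) = (q3, 1, L) → [q3]□10111

No transition is defined for δ(q3, □). By convention the machine halts and rejects.

Answer: Reject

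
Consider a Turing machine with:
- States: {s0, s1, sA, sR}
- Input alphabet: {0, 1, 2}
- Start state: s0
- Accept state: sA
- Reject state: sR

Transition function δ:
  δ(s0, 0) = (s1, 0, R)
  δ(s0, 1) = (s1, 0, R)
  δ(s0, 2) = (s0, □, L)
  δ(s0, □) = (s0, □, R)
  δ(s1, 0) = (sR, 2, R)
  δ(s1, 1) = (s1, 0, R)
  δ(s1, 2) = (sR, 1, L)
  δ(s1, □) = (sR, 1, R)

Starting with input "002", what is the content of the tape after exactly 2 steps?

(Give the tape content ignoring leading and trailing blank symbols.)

Execution trace:
Initial: [s0]002
Step 1: δ(s0, 0) = (s1, 0, R) → 0[s1]02
Step 2: δ(s1, 0) = (sR, 2, R) → 02[sR]2

The machine reaches the reject state sR and halts.

After 2 steps, the tape (ignoring leading/trailing blanks) is: 022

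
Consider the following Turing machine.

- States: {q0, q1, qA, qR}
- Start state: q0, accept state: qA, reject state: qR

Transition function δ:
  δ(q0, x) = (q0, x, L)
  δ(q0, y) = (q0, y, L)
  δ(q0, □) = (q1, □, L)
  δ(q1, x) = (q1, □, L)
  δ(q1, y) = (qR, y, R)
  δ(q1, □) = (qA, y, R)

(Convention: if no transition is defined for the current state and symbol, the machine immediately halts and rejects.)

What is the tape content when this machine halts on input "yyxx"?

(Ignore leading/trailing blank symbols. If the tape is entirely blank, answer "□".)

Execution trace:
Initial: [q0]yyxx
Step 1: δ(q0, y) = (q0, y, L) → [q0]□yyxx
Step 2: δ(q0, □) = (q1, □, L) → [q1]□□yyxx
Step 3: δ(q1, □) = (qA, y, R) → y[qA]□yyxx

The machine reaches the accept state qA and halts.

Final tape (ignoring leading/trailing blanks): y□yyxx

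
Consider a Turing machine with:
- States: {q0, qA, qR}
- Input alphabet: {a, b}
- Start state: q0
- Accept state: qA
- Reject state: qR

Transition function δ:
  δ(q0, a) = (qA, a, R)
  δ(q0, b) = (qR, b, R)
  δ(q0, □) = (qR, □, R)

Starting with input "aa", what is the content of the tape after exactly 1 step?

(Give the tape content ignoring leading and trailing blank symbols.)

Execution trace:
Initial: [q0]aa
Step 1: δ(q0, a) = (qA, a, R) → a[qA]a

The machine reaches the accept state qA and halts.

After 1 step, the tape (ignoring leading/trailing blanks) is: aa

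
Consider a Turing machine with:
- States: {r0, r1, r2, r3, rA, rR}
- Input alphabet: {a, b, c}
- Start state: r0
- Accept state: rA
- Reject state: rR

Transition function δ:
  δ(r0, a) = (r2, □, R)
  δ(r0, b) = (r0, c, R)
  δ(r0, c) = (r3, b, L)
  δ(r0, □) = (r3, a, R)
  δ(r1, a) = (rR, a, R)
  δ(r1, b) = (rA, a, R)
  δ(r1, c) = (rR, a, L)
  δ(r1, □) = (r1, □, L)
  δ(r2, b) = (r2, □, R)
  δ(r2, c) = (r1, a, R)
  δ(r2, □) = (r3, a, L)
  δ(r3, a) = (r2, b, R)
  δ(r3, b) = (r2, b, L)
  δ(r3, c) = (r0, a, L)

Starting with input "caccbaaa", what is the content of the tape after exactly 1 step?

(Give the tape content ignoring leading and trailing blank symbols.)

Execution trace:
Initial: [r0]caccbaaa
Step 1: δ(r0, c) = (r3, b, L) → [r3]□baccbaaa

No transition is defined for δ(r3, □). By convention the machine halts and rejects.

After 1 step, the tape (ignoring leading/trailing blanks) is: baccbaaa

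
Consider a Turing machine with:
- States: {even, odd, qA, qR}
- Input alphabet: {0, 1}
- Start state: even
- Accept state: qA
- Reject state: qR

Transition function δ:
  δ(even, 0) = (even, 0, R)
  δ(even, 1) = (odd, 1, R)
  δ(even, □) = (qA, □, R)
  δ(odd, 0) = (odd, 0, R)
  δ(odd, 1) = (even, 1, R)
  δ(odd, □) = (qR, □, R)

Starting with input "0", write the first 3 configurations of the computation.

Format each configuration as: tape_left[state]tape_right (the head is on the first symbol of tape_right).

Transitions applied:
Step 1: δ(even, 0) = (even, 0, R)
Step 2: δ(even, □) = (qA, □, R)

The first 3 configurations are:
[even]0 ⊢ 0[even]□ ⊢ 0□[qA]□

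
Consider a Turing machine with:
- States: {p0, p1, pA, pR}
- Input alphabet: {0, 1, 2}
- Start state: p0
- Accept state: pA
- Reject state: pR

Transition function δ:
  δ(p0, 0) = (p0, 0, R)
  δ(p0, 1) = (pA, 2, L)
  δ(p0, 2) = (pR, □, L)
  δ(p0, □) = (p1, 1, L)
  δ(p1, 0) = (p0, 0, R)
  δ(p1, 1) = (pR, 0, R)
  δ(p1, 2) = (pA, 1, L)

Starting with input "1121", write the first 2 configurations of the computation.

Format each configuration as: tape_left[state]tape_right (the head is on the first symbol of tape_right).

Transitions applied:
Step 1: δ(p0, 1) = (pA, 2, L)

The first 2 configurations are:
[p0]1121 ⊢ [pA]□2121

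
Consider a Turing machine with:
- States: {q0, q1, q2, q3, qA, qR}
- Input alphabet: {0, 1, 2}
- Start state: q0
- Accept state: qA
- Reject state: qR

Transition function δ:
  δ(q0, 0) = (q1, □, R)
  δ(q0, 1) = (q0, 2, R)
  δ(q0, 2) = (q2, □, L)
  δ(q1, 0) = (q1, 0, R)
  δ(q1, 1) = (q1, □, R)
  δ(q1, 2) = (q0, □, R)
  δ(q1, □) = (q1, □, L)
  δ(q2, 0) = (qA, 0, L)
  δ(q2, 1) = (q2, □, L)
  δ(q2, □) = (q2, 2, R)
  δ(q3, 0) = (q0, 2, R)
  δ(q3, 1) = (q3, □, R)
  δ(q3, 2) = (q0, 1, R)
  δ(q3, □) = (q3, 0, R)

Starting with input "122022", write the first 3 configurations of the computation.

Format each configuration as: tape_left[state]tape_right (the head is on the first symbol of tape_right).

Transitions applied:
Step 1: δ(q0, 1) = (q0, 2, R)
Step 2: δ(q0, 2) = (q2, □, L)

The first 3 configurations are:
[q0]122022 ⊢ 2[q0]22022 ⊢ [q2]2□2022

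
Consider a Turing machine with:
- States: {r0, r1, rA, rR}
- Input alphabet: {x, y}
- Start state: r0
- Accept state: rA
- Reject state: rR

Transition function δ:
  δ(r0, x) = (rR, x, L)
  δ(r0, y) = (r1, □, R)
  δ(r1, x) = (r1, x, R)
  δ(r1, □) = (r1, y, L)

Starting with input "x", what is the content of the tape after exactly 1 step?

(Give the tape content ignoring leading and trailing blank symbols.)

Execution trace:
Initial: [r0]x
Step 1: δ(r0, x) = (rR, x, L) → [rR]□x

The machine reaches the reject state rR and halts.

After 1 step, the tape (ignoring leading/trailing blanks) is: x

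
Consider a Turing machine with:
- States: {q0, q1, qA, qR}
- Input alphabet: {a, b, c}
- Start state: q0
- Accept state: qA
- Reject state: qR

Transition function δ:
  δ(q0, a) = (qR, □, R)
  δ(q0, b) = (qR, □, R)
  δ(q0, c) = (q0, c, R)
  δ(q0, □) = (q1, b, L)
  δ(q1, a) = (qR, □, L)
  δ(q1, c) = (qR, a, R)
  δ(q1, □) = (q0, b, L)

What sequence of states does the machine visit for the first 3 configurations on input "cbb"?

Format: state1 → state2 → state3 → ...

Execution trace:
Initial: [q0]cbb
Step 1: δ(q0, c) = (q0, c, R) → c[q0]bb
Step 2: δ(q0, b) = (qR, □, R) → c□[qR]b

The machine reaches the reject state qR and halts.

State sequence: q0 → q0 → qR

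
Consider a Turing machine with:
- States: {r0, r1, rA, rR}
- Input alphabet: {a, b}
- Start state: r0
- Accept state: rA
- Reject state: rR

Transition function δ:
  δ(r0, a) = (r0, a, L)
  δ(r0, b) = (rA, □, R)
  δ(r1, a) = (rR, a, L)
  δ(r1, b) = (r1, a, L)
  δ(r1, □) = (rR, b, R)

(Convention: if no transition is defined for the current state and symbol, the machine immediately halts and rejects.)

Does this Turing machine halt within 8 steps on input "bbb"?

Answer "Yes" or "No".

Execution trace:
Initial: [r0]bbb
Step 1: δ(r0, b) = (rA, □, R) → □[rA]bb

The machine reaches the accept state rA and halts.
The machine halted after 1 step (within the 8-step bound).

Answer: Yes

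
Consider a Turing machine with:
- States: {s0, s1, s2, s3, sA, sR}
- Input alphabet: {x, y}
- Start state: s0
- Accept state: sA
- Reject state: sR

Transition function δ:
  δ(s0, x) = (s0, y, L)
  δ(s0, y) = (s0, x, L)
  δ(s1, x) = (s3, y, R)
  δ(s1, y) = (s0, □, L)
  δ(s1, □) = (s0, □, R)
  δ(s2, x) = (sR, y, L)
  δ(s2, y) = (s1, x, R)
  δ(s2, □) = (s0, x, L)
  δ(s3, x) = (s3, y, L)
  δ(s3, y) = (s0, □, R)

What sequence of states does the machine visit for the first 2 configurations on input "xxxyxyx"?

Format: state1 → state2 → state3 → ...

Execution trace:
Initial: [s0]xxxyxyx
Step 1: δ(s0, x) = (s0, y, L) → [s0]□yxxyxyx

No transition is defined for δ(s0, □). By convention the machine halts and rejects.

State sequence: s0 → s0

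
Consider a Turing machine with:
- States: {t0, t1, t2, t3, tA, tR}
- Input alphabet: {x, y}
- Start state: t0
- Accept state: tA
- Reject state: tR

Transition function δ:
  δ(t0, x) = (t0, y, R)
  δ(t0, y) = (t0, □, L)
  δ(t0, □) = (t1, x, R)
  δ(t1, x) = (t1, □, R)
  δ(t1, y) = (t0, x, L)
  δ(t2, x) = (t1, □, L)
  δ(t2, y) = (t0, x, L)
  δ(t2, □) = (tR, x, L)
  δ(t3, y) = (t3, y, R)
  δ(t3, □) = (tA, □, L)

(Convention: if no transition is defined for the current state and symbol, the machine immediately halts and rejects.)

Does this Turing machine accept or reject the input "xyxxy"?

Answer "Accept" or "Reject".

Execution trace:
Initial: [t0]xyxxy
Step 1: δ(t0, x) = (t0, y, R) → y[t0]yxxy
Step 2: δ(t0, y) = (t0, □, L) → [t0]y□xxy
Step 3: δ(t0, y) = (t0, □, L) → [t0]□□□xxy
Step 4: δ(t0, □) = (t1, x, R) → x[t1]□□xxy

No transition is defined for δ(t1, □). By convention the machine halts and rejects.

Answer: Reject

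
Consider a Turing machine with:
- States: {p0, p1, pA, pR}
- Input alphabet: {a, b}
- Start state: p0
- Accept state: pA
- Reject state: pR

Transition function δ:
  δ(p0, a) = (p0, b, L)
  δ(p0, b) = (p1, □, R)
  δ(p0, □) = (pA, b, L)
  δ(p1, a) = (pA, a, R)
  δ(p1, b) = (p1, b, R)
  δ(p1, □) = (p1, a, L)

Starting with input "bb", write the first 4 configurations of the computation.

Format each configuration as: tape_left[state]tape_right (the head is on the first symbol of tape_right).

Transitions applied:
Step 1: δ(p0, b) = (p1, □, R)
Step 2: δ(p1, b) = (p1, b, R)
Step 3: δ(p1, □) = (p1, a, L)

The first 4 configurations are:
[p0]bb ⊢ □[p1]b ⊢ □b[p1]□ ⊢ □[p1]ba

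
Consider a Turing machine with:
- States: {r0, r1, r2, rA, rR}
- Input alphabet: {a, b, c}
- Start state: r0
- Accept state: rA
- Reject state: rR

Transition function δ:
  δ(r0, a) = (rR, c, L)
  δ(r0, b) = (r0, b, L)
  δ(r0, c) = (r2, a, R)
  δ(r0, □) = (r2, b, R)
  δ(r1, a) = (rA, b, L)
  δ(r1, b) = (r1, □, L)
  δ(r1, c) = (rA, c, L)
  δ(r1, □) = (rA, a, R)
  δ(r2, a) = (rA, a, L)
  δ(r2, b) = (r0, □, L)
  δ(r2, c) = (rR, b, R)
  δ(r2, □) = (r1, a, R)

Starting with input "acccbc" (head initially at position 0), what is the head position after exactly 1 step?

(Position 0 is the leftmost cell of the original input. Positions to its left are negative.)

Execution trace (head position shown):
Step 0: [r0]acccbc  (head at position 0)
Step 1: move left → [rR]□ccccbc  (head at position -1)

After 1 step, the head is at position -1.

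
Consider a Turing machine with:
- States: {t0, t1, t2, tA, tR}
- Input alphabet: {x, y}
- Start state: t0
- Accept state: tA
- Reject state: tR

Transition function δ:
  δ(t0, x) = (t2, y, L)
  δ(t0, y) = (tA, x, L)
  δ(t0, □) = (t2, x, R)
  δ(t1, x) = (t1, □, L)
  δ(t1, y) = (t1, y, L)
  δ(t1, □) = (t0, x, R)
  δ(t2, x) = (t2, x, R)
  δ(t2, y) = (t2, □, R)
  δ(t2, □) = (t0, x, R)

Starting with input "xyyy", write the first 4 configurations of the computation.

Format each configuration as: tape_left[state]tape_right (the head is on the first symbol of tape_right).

Transitions applied:
Step 1: δ(t0, x) = (t2, y, L)
Step 2: δ(t2, □) = (t0, x, R)
Step 3: δ(t0, y) = (tA, x, L)

The first 4 configurations are:
[t0]xyyy ⊢ [t2]□yyyy ⊢ x[t0]yyyy ⊢ [tA]xxyyy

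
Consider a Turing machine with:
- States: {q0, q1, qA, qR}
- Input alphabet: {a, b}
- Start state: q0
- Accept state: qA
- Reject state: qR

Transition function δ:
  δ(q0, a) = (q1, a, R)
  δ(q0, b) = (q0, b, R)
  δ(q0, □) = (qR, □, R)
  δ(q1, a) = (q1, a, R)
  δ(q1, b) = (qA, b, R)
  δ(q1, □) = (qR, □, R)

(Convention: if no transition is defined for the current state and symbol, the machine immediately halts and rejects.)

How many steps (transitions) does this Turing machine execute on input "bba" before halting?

Execution trace:
Initial: [q0]bba
Step 1: δ(q0, b) = (q0, b, R) → b[q0]ba
Step 2: δ(q0, b) = (q0, b, R) → bb[q0]a
Step 3: δ(q0, a) = (q1, a, R) → bba[q1]□
Step 4: δ(q1, □) = (qR, □, R) → bba□[qR]□

The machine reaches the reject state qR and halts.

The machine executed 4 steps before halting.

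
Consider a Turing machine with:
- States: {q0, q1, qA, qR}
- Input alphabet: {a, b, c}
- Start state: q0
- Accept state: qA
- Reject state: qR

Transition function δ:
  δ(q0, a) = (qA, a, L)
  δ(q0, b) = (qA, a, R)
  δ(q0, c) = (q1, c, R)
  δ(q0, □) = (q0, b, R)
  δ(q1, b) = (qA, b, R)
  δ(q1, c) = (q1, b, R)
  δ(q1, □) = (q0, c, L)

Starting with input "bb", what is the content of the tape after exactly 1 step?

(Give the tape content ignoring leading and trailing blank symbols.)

Execution trace:
Initial: [q0]bb
Step 1: δ(q0, b) = (qA, a, R) → a[qA]b

The machine reaches the accept state qA and halts.

After 1 step, the tape (ignoring leading/trailing blanks) is: ab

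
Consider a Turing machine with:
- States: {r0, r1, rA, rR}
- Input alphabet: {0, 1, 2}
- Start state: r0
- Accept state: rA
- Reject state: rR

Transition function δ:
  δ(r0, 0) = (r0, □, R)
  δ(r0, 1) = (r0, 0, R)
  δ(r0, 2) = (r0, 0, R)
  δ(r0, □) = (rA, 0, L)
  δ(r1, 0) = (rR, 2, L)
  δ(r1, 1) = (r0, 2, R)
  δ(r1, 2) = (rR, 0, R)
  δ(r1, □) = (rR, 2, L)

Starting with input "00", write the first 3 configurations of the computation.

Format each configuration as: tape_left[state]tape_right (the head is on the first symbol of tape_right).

Transitions applied:
Step 1: δ(r0, 0) = (r0, □, R)
Step 2: δ(r0, 0) = (r0, □, R)

The first 3 configurations are:
[r0]00 ⊢ □[r0]0 ⊢ □□[r0]□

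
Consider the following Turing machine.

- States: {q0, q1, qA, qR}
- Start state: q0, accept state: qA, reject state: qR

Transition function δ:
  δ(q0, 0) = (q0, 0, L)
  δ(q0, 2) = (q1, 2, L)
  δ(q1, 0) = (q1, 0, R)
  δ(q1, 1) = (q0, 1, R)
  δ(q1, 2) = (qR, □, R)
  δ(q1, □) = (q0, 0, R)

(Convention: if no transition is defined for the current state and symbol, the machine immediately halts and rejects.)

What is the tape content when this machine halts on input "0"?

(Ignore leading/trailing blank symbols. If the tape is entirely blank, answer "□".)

Execution trace:
Initial: [q0]0
Step 1: δ(q0, 0) = (q0, 0, L) → [q0]□0

No transition is defined for δ(q0, □). By convention the machine halts and rejects.

Final tape (ignoring leading/trailing blanks): 0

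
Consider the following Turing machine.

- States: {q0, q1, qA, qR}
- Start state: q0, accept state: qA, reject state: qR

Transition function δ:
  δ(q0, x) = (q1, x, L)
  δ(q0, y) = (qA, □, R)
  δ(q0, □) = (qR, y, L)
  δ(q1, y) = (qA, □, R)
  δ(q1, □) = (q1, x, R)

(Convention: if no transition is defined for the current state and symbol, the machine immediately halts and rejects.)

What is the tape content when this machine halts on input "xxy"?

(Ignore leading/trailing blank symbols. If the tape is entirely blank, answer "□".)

Execution trace:
Initial: [q0]xxy
Step 1: δ(q0, x) = (q1, x, L) → [q1]□xxy
Step 2: δ(q1, □) = (q1, x, R) → x[q1]xxy

No transition is defined for δ(q1, x). By convention the machine halts and rejects.

Final tape (ignoring leading/trailing blanks): xxxy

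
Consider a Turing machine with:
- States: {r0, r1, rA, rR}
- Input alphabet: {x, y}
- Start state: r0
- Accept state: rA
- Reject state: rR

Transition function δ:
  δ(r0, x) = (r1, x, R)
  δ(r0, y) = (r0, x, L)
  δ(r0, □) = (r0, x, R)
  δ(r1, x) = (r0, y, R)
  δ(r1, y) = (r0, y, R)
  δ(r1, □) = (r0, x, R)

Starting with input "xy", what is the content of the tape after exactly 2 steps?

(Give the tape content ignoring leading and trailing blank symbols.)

Execution trace:
Initial: [r0]xy
Step 1: δ(r0, x) = (r1, x, R) → x[r1]y
Step 2: δ(r1, y) = (r0, y, R) → xy[r0]□

After 2 steps, the tape (ignoring leading/trailing blanks) is: xy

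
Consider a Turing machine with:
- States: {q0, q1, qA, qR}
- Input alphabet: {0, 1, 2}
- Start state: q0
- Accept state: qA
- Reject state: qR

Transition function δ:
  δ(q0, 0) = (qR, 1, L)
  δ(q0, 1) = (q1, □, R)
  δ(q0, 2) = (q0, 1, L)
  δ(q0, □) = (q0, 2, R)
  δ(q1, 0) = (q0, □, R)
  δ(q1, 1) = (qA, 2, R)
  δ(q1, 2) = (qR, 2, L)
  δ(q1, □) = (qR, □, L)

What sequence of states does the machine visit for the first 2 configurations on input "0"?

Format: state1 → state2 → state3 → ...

Execution trace:
Initial: [q0]0
Step 1: δ(q0, 0) = (qR, 1, L) → [qR]□1

The machine reaches the reject state qR and halts.

State sequence: q0 → qR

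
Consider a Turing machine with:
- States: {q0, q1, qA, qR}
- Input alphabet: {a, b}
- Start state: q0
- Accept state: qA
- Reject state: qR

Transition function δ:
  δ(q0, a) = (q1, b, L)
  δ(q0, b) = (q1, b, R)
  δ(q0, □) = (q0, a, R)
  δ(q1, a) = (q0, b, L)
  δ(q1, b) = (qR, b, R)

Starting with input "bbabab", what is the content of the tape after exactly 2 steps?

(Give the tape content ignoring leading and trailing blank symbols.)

Execution trace:
Initial: [q0]bbabab
Step 1: δ(q0, b) = (q1, b, R) → b[q1]babab
Step 2: δ(q1, b) = (qR, b, R) → bb[qR]abab

The machine reaches the reject state qR and halts.

After 2 steps, the tape (ignoring leading/trailing blanks) is: bbabab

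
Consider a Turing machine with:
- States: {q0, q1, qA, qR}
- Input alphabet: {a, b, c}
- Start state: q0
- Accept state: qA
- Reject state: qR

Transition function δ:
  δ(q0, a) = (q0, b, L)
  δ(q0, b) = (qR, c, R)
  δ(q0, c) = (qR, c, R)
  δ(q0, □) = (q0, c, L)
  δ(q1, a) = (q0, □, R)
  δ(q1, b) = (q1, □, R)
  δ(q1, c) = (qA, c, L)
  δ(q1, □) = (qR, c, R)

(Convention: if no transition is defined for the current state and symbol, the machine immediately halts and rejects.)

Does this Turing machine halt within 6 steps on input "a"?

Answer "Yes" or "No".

Execution trace:
Initial: [q0]a
Step 1: δ(q0, a) = (q0, b, L) → [q0]□b
Step 2: δ(q0, □) = (q0, c, L) → [q0]□cb
Step 3: δ(q0, □) = (q0, c, L) → [q0]□ccb
Step 4: δ(q0, □) = (q0, c, L) → [q0]□cccb
Step 5: δ(q0, □) = (q0, c, L) → [q0]□ccccb
Step 6: δ(q0, □) = (q0, c, L) → [q0]□cccccb

The machine has not reached a halting state after 6 steps.
The machine did not halt within the 6-step bound.

Answer: No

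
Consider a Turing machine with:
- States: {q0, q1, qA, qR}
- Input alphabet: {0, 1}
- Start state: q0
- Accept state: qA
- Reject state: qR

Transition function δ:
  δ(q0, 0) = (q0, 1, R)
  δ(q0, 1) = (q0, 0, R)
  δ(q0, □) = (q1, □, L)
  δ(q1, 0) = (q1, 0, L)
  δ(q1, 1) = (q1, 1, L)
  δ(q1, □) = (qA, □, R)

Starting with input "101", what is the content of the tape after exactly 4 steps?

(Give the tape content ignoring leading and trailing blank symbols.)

Execution trace:
Initial: [q0]101
Step 1: δ(q0, 1) = (q0, 0, R) → 0[q0]01
Step 2: δ(q0, 0) = (q0, 1, R) → 01[q0]1
Step 3: δ(q0, 1) = (q0, 0, R) → 010[q0]□
Step 4: δ(q0, □) = (q1, □, L) → 01[q1]0□

After 4 steps, the tape (ignoring leading/trailing blanks) is: 010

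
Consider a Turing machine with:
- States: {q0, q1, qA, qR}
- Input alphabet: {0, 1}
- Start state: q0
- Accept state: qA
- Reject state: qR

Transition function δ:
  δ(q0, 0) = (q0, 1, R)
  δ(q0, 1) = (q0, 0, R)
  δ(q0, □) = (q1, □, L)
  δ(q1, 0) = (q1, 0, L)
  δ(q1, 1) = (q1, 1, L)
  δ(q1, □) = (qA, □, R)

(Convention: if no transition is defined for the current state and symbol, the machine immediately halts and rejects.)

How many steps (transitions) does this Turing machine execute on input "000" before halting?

Execution trace:
Initial: [q0]000
Step 1: δ(q0, 0) = (q0, 1, R) → 1[q0]00
Step 2: δ(q0, 0) = (q0, 1, R) → 11[q0]0
Step 3: δ(q0, 0) = (q0, 1, R) → 111[q0]□
Step 4: δ(q0, □) = (q1, □, L) → 11[q1]1□
Step 5: δ(q1, 1) = (q1, 1, L) → 1[q1]11□
Step 6: δ(q1, 1) = (q1, 1, L) → [q1]111□
Step 7: δ(q1, 1) = (q1, 1, L) → [q1]□111□
Step 8: δ(q1, □) = (qA, □, R) → □[qA]111□

The machine reaches the accept state qA and halts.

The machine executed 8 steps before halting.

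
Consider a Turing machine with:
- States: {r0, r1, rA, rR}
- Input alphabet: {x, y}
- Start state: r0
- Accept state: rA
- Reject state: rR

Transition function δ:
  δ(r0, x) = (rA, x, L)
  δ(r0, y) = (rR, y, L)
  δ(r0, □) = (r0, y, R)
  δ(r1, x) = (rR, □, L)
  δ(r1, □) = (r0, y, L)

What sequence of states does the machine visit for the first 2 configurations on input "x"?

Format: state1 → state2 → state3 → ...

Execution trace:
Initial: [r0]x
Step 1: δ(r0, x) = (rA, x, L) → [rA]□x

The machine reaches the accept state rA and halts.

State sequence: r0 → rA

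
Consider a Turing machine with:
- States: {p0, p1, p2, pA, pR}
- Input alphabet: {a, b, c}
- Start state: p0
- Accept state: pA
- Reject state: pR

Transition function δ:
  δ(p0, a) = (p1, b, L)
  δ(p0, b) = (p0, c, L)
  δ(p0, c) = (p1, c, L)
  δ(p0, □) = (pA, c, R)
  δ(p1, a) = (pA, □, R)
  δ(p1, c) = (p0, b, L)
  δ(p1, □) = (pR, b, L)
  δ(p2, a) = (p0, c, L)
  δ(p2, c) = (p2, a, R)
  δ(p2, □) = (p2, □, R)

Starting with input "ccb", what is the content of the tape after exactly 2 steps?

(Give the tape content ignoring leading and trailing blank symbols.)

Execution trace:
Initial: [p0]ccb
Step 1: δ(p0, c) = (p1, c, L) → [p1]□ccb
Step 2: δ(p1, □) = (pR, b, L) → [pR]□bccb

The machine reaches the reject state pR and halts.

After 2 steps, the tape (ignoring leading/trailing blanks) is: bccb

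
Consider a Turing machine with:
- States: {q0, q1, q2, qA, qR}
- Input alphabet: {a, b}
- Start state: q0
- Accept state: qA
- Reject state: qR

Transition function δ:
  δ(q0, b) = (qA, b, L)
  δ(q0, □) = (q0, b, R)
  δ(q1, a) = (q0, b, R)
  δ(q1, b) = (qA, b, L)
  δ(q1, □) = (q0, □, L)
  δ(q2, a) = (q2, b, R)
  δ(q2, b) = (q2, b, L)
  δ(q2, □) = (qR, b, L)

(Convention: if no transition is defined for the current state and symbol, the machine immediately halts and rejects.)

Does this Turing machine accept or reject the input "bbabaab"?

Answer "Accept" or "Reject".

Execution trace:
Initial: [q0]bbabaab
Step 1: δ(q0, b) = (qA, b, L) → [qA]□bbabaab

The machine reaches the accept state qA and halts.

Answer: Accept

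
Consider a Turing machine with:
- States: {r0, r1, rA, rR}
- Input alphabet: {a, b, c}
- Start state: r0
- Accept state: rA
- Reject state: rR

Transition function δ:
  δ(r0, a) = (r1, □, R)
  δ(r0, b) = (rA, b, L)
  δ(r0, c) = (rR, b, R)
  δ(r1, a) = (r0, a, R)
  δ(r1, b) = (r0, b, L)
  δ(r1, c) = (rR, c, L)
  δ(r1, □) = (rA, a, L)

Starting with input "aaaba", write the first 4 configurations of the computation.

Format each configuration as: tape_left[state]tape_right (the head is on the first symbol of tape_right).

Transitions applied:
Step 1: δ(r0, a) = (r1, □, R)
Step 2: δ(r1, a) = (r0, a, R)
Step 3: δ(r0, a) = (r1, □, R)

The first 4 configurations are:
[r0]aaaba ⊢ □[r1]aaba ⊢ □a[r0]aba ⊢ □a□[r1]ba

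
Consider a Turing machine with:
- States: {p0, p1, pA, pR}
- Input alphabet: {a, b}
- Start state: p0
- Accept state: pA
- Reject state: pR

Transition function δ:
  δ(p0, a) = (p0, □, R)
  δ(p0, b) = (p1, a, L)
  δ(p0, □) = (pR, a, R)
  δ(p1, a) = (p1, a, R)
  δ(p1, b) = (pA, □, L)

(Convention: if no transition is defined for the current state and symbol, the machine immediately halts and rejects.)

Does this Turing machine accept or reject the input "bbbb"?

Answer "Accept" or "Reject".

Execution trace:
Initial: [p0]bbbb
Step 1: δ(p0, b) = (p1, a, L) → [p1]□abbb

No transition is defined for δ(p1, □). By convention the machine halts and rejects.

Answer: Reject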